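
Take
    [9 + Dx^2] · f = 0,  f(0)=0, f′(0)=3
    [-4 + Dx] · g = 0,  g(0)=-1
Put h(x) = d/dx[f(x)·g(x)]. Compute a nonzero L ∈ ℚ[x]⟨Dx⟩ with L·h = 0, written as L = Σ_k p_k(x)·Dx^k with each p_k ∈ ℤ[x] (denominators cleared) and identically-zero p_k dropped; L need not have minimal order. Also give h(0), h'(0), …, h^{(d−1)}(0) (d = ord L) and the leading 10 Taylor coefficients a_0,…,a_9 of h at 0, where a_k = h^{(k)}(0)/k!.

f: a_k = 0, 3, 0, -9/2, 0, 81/40, 0, -243/560, 0, 243/4480, …
g: a_k = -1, -4, -8, -32/3, -32/3, -128/15, -256/45, -1024/315, -512/315, -2048/2835, …
Sym-product of L_f,L_g gives L₀ (≤ ord 2).
Derive L from L₀ (diff closure).
L = 25 - 8·Dx + Dx^2  (order 2).
h: a_k = -3, -24, -117/2, -56, 79/8, 429/5, 25481/240, 1054/15, 102453/4480, -61541/15120, …
ICs: h(0) = -3, h′(0) = -24.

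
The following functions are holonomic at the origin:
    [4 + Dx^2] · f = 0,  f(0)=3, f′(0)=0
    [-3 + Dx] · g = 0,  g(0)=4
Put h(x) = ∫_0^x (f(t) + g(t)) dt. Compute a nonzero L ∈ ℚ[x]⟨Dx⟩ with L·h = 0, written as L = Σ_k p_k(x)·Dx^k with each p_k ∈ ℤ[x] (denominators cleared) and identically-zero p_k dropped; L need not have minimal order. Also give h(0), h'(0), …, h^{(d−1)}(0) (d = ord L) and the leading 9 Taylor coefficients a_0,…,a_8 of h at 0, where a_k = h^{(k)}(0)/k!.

f: a_k = 3, 0, -6, 0, 2, 0, -4/15, 0, 2/105, …
g: a_k = 4, 12, 18, 18, 27/2, 81/10, 81/20, 243/140, 729/1120, …
Sum ⇒ L₀ = lclm(L_f,L_g) in ℚ(x)⟨Dx⟩.
h=∫₀ˣh₀: take L = L₀·Dx.
L = -12·Dx + 4·Dx^2 - 3·Dx^3 + Dx^4  (order 4).
h: a_k = 0, 7, 6, 4, 9/2, 31/10, 27/20, 227/420, 243/1120, …
ICs: h(0) = 0, h′(0) = 7, h′′(0) = 12, h′′′(0) = 24.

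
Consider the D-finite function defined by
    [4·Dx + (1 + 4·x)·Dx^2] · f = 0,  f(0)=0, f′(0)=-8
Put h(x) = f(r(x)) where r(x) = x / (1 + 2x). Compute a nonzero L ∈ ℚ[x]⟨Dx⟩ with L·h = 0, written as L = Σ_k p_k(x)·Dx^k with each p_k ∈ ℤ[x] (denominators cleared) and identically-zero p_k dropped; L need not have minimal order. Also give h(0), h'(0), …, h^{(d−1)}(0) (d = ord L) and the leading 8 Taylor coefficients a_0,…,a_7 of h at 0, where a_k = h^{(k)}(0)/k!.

L = (8 + 24·x)·Dx + (1 + 8·x + 12·x^2)·Dx^2  (order 2).
h: a_k = 0, -8, 32, -416/3, 640, -15488/5, 46592/3, -559616/7, …
ICs: h(0) = 0, h′(0) = -8.

f: a_k = 0, -8, 16, -128/3, 128, -2048/5, 4096/3, -32768/7, …
f∘r: x↦r, Dx↦Dx/r' in L_f ⇒ L₀.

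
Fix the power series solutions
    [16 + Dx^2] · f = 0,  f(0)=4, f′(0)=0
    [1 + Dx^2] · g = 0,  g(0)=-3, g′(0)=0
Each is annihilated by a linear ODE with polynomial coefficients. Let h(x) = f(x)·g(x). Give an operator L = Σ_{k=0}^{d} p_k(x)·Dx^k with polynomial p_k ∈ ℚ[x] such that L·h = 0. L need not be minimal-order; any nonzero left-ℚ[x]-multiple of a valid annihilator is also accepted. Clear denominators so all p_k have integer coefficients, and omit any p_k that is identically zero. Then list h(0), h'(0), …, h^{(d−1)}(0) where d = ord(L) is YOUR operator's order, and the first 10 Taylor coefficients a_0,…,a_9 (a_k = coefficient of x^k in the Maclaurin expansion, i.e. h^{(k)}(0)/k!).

L = 225 + 34·Dx^2 + Dx^4  (order 4).
h: a_k = -12, 0, 102, 0, -353/2, 0, 8177/60, 0, -198593/3360, 0, …
ICs: h(0) = -12, h′(0) = 0, h′′(0) = 204, h′′′(0) = 0.

f: a_k = 4, 0, -32, 0, 128/3, 0, -1024/45, 0, 2048/315, 0, …
g: a_k = -3, 0, 3/2, 0, -1/8, 0, 1/240, 0, -1/13440, 0, …
Sym-product of L_f,L_g gives L₀ (≤ ord 4).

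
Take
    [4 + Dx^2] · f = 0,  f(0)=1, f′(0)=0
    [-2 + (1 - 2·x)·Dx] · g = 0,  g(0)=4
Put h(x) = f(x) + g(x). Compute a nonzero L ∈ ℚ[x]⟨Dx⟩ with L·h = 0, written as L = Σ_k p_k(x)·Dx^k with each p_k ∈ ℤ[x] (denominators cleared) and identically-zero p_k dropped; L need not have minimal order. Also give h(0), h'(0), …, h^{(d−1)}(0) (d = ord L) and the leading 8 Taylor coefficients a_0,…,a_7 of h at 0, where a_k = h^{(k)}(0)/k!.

L = (-56 + 32·x - 32·x^2) + (12 - 40·x + 48·x^2 - 32·x^3)·Dx + (-14 + 8·x - 8·x^2)·Dx^2 + (3 - 10·x + 12·x^2 - 8·x^3)·Dx^3  (order 3).
h: a_k = 5, 8, 14, 32, 194/3, 128, 11516/45, 512, …
ICs: h(0) = 5, h′(0) = 8, h′′(0) = 28.

f: a_k = 1, 0, -2, 0, 2/3, 0, -4/45, 0, …
g: a_k = 4, 8, 16, 32, 64, 128, 256, 512, …
h₀=f+g: left-lcm gives L₀, ord ≤ 3.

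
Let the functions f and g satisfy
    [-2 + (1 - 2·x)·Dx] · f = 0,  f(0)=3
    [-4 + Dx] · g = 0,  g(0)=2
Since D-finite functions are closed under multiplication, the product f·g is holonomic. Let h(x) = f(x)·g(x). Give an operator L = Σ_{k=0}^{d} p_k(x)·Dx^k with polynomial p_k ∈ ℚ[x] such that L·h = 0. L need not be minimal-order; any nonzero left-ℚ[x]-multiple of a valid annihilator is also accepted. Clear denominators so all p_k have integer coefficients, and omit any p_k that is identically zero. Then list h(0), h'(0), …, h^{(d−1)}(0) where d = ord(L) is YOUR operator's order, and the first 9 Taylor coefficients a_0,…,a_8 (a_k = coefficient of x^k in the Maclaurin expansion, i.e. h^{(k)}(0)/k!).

f: a_k = 3, 6, 12, 24, 48, 96, 192, 384, 768, …
g: a_k = 2, 8, 16, 64/3, 64/3, 256/15, 512/45, 2048/315, 1024/315, …
h₀=f·g: eliminate ⇒ L₀, order ≤ 1·1.
L = (6 - 8·x) + (-1 + 2·x)·Dx  (order 1).
h: a_k = 6, 36, 120, 304, 672, 6976/5, 42368/15, 39680/7, 1191424/105, …
ICs: h(0) = 6.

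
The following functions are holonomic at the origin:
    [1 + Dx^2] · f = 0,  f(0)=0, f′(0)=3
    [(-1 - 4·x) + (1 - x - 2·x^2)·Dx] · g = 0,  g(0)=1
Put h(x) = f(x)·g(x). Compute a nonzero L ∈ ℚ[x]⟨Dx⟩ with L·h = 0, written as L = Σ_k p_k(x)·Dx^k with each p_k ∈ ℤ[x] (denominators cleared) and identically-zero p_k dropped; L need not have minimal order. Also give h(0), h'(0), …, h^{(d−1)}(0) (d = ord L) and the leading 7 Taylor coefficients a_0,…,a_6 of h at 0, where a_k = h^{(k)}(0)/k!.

f: a_k = 0, 3, 0, -1/2, 0, 1/40, 0, …
g: a_k = 1, 1, 3, 5, 11, 21, 43, …
h₀=f·g: eliminate ⇒ L₀, order ≤ 2·1.
L = (3 + x + 2·x^2) + (2 + 8·x)·Dx + (-1 + x + 2·x^2)·Dx^2  (order 2).
h: a_k = 0, 3, 3, 17/2, 29/2, 1261/40, 2421/40, …
ICs: h(0) = 0, h′(0) = 3.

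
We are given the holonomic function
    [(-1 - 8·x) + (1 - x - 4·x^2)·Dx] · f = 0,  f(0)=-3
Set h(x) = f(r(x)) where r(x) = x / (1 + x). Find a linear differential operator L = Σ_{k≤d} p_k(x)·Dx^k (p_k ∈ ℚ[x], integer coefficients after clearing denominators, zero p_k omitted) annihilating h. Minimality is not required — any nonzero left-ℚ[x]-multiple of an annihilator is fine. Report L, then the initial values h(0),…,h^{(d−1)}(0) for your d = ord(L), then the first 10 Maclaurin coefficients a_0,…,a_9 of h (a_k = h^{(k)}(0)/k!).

L = (1 + 9·x) + (-1 - 2·x + 3·x^2 + 4·x^3)·Dx  (order 1).
h: a_k = -3, -3, -12, 0, -48, 48, -240, 432, -1392, 3120, …
ICs: h(0) = -3.

f: a_k = -3, -3, -15, -27, -87, -195, -543, -1323, -3495, -8787, …
f∘r: x↦r, Dx↦Dx/r' in L_f ⇒ L₀.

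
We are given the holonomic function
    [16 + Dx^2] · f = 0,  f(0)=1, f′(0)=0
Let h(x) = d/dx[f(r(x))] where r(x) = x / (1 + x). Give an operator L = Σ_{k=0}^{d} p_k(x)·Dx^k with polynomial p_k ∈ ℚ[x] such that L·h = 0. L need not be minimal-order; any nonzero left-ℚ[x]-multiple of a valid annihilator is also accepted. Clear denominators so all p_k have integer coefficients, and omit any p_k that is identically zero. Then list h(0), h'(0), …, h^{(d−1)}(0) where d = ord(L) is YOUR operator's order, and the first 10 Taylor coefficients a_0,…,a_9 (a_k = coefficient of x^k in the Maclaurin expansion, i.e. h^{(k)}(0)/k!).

L = (22 + 12·x + 6·x^2) + (6 + 18·x + 18·x^2 + 6·x^3)·Dx + (1 + 4·x + 6·x^2 + 4·x^3 + x^4)·Dx^2  (order 2).
h: a_k = 0, -16, 48, -160/3, -160/3, 5488/15, -4592/5, 100544/63, -71744/35, 4689808/2835, …
ICs: h(0) = 0, h′(0) = -16.

f: a_k = 1, 0, -8, 0, 32/3, 0, -256/45, 0, 512/315, 0, …
Change of var in L_f (x↦r) gives L₀.
Differentiate: ansatz ord ≤ ord L₀ ⇒ L.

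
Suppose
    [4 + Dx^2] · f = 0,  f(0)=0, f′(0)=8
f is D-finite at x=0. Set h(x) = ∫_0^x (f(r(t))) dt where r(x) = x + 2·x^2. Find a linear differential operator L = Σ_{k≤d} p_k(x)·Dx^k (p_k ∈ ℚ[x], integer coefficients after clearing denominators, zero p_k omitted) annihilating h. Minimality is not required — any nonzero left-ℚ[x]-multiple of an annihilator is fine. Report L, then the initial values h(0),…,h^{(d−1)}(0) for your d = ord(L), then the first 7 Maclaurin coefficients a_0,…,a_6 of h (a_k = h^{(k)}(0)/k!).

f: a_k = 0, 8, 0, -16/3, 0, 16/15, 0, …
L₀ from L_f via x↦r, Dx↦r'^{-1}Dx.
h=∫₀ˣh₀: take L = L₀·Dx.
L = (4 + 48·x + 192·x^2 + 256·x^3)·Dx - 4·Dx^2 + (1 + 4·x)·Dx^3  (order 3).
h: a_k = 0, 0, 4, 16/3, -4/3, -32/5, -472/45, …
ICs: h(0) = 0, h′(0) = 0, h′′(0) = 8.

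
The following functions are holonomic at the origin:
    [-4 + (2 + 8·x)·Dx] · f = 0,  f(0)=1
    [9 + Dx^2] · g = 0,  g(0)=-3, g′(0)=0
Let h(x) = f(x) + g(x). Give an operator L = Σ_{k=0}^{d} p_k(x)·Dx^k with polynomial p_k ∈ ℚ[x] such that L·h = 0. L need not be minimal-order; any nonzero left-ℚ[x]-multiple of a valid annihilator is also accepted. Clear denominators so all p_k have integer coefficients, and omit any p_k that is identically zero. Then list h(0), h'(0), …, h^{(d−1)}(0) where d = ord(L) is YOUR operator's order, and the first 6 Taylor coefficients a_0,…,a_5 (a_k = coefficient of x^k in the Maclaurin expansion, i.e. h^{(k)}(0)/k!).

f: a_k = 1, 2, -2, 4, -10, 28, …
g: a_k = -3, 0, 27/2, 0, -81/8, 0, …
h₀=f+g: left-lcm gives L₀, ord ≤ 3.
L = (-378 - 1296·x - 2592·x^2) + (45 + 828·x + 3888·x^2 + 5184·x^3)·Dx + (-42 - 144·x - 288·x^2)·Dx^2 + (5 + 92·x + 432·x^2 + 576·x^3)·Dx^3  (order 3).
h: a_k = -2, 2, 23/2, 4, -161/8, 28, …
ICs: h(0) = -2, h′(0) = 2, h′′(0) = 23.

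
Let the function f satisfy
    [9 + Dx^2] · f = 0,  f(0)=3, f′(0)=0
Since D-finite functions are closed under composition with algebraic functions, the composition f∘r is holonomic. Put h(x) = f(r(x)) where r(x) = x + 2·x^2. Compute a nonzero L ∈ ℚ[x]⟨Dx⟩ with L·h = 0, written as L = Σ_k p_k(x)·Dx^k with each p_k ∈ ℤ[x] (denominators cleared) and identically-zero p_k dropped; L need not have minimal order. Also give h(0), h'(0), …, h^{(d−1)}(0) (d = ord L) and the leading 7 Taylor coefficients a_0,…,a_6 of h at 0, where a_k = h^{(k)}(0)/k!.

f: a_k = 3, 0, -27/2, 0, 81/8, 0, -243/80, …
f∘r: x↦r, Dx↦Dx/r' in L_f ⇒ L₀.
L = (9 + 108·x + 432·x^2 + 576·x^3) - 4·Dx + (1 + 4·x)·Dx^2  (order 2).
h: a_k = 3, 0, -27/2, -54, -351/8, 81, 19197/80, …
ICs: h(0) = 3, h′(0) = 0.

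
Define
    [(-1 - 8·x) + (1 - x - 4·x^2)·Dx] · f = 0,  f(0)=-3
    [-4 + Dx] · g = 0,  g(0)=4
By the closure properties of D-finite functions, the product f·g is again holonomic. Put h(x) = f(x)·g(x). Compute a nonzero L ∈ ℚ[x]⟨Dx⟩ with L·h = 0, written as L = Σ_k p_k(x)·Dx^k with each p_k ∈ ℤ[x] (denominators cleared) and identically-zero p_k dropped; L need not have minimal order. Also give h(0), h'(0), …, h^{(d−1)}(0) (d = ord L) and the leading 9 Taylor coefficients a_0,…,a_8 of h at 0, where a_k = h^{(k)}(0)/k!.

L = (5 + 4·x - 16·x^2) + (-1 + x + 4·x^2)·Dx  (order 1).
h: a_k = -12, -60, -204, -572, -1516, -19532/5, -30116/3, -2698844/105, -6917132/105, …
ICs: h(0) = -12.

f: a_k = -3, -3, -15, -27, -87, -195, -543, -1323, -3495, …
g: a_k = 4, 16, 32, 128/3, 128/3, 512/15, 1024/45, 4096/315, 2048/315, …
L₀ := L_f ⊗_s L_g (sym. prod.), ord ≤ 1.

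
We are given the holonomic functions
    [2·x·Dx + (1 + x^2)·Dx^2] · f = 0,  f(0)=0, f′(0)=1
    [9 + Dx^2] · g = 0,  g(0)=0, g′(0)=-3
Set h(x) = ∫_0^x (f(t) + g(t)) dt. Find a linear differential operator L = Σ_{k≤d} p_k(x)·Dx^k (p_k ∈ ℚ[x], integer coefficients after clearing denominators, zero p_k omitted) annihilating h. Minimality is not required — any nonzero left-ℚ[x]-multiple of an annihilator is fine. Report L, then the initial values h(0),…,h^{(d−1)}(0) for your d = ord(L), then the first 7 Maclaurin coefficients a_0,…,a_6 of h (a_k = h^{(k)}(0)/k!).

L = (-54·x + 540·x^3 + 162·x^5)·Dx^2 + (63 + 279·x^2 + 297·x^4 + 81·x^6)·Dx^3 + (-6·x + 60·x^3 + 18·x^5)·Dx^4 + (7 + 31·x^2 + 33·x^4 + 9·x^6)·Dx^5  (order 5).
h: a_k = 0, 0, -1, 0, 25/24, 0, -73/240, …
ICs: h(0) = 0, h′(0) = 0, h′′(0) = -2, h′′′(0) = 0, h′′′′(0) = 25.

f: a_k = 0, 1, 0, -1/3, 0, 1/5, 0, …
g: a_k = 0, -3, 0, 9/2, 0, -81/40, 0, …
L₀ := lclm(L_f,L_g); ord L₀ ≤ 2+2.
h=∫₀ˣh₀: take L = L₀·Dx.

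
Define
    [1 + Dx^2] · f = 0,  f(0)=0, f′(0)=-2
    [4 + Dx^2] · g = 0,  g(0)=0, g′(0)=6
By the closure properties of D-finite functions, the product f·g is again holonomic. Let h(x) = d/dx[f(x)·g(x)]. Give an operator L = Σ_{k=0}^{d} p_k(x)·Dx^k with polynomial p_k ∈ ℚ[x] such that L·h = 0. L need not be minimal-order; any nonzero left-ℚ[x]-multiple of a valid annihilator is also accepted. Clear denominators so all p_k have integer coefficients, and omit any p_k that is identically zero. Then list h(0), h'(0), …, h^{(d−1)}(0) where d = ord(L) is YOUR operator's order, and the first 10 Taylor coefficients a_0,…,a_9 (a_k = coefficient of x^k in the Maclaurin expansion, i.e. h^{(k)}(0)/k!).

f: a_k = 0, -2, 0, 1/3, 0, -1/60, 0, 1/2520, 0, -1/181440, …
g: a_k = 0, 6, 0, -4, 0, 4/5, 0, -8/105, 0, 4/945, …
L₀ := L_f ⊗_s L_g (sym. prod.), ord ≤ 4.
Derive L from L₀ (diff closure).
L = 9 + 10·Dx^2 + Dx^4  (order 4).
h: a_k = 0, -24, 0, 40, 0, -91/5, 0, 82/21, 0, -7381/15120, …
ICs: h(0) = 0, h′(0) = -24, h′′(0) = 0, h′′′(0) = 240.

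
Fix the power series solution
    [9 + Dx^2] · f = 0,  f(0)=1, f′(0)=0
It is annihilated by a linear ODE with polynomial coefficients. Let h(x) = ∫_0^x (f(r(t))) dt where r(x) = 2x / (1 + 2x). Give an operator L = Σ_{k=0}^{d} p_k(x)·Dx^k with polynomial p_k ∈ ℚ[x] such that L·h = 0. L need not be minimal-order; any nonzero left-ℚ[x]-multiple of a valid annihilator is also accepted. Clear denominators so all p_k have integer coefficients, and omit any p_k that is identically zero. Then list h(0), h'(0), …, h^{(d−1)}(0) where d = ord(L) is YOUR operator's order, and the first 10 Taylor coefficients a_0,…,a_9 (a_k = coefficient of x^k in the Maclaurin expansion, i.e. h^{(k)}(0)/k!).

L = 36·Dx + (4 + 24·x + 48·x^2 + 32·x^3)·Dx^2 + (1 + 8·x + 24·x^2 + 32·x^3 + 16·x^4)·Dx^3  (order 3).
h: a_k = 0, 1, 0, -6, 18, -162/5, 24, 468/5, -2754/5, 65234/35, …
ICs: h(0) = 0, h′(0) = 1, h′′(0) = 0.

f: a_k = 1, 0, -9/2, 0, 27/8, 0, -81/80, 0, 729/4480, 0, …
L₀ from L_f via x↦r, Dx↦r'^{-1}Dx.
∫: right-multiply L₀ by Dx.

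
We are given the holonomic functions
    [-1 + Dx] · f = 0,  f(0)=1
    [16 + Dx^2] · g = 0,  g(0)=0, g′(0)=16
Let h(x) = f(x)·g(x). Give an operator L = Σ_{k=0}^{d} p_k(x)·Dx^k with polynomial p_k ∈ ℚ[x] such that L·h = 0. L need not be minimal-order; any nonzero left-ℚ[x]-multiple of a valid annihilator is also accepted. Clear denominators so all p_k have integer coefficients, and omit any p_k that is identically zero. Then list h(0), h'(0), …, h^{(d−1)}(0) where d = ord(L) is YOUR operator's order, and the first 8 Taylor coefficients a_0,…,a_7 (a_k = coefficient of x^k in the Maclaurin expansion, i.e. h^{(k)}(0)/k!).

f: a_k = 1, 1, 1/2, 1/6, 1/24, 1/120, 1/720, 1/5040, …
g: a_k = 0, 16, 0, -128/3, 0, 512/15, 0, -4096/315, …
f·g: L₀ = L_f ⊗_s L_g, ord ≤ 1·2.
L = 17 - 2·Dx + Dx^2  (order 2).
h: a_k = 0, 16, 16, -104/3, -40, 202/15, 1222/45, 727/315, …
ICs: h(0) = 0, h′(0) = 16.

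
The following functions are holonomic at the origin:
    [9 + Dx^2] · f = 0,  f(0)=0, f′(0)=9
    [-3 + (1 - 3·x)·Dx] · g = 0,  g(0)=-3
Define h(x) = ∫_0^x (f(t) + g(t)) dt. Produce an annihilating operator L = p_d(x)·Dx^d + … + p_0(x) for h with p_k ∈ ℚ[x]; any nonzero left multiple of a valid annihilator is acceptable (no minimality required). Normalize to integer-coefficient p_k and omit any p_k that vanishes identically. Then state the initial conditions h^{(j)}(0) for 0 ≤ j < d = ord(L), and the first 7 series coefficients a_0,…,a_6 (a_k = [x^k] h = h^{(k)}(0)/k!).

f: a_k = 0, 9, 0, -27/2, 0, 243/40, 0, …
g: a_k = -3, -9, -27, -81, -243, -729, -2187, …
h₀=f+g: left-lcm gives L₀, ord ≤ 3.
h=∫h₀ ⇒ L = L₀·Dx.
L = (-63 + 54·x - 81·x^2)·Dx + (9 - 45·x + 81·x^2 - 81·x^3)·Dx^2 + (-7 + 6·x - 9·x^2)·Dx^3 + (1 - 5·x + 9·x^2 - 9·x^3)·Dx^4  (order 4).
h: a_k = 0, -3, 0, -9, -189/8, -243/5, -9639/80, …
ICs: h(0) = 0, h′(0) = -3, h′′(0) = 0, h′′′(0) = -54.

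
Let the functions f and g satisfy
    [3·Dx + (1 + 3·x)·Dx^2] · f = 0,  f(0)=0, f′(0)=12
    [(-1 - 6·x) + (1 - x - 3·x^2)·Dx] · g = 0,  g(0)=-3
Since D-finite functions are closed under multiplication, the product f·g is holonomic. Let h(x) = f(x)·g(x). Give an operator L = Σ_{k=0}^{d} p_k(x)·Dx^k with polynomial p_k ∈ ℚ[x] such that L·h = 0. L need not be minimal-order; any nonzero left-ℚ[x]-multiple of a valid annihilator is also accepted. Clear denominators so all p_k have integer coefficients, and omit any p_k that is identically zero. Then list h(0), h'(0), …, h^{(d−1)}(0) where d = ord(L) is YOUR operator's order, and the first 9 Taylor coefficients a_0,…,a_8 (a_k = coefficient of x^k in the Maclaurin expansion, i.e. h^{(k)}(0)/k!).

f: a_k = 0, 12, -18, 36, -81, 972/5, -486, 8748/7, -6561/2, …
g: a_k = -3, -3, -12, -21, -57, -120, -291, -651, -1524, …
h₀=f·g: eliminate ⇒ L₀, order ≤ 2·1.
L = (9 + 36·x) + (-1 + 21·x + 45·x^2)·Dx + (-1 - 2·x + 6·x^2 + 9·x^3)·Dx^2  (order 2).
h: a_k = 0, -36, 18, -198, 99, -5391/5, 3384/5, -220743/35, 389547/70, …
ICs: h(0) = 0, h′(0) = -36.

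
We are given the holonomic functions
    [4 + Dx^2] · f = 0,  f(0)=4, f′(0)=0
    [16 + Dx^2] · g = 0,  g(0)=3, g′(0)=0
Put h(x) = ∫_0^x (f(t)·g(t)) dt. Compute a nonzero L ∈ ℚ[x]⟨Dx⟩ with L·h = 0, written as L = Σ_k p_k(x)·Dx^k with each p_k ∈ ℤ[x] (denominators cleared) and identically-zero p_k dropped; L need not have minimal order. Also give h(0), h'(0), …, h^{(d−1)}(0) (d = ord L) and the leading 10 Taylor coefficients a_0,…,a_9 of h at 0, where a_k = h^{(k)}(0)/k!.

f: a_k = 4, 0, -8, 0, 8/3, 0, -16/45, 0, 8/315, 0, …
g: a_k = 3, 0, -24, 0, 32, 0, -256/15, 0, 512/105, 0, …
L₀ := L_f ⊗_s L_g (sym. prod.), ord ≤ 4.
h=∫₀ˣh₀: take L = L₀·Dx.
L = 144·Dx + 40·Dx^3 + Dx^5  (order 5).
h: a_k = 0, 12, 0, -40, 0, 328/5, 0, -1168/21, 0, 26248/945, …
ICs: h(0) = 0, h′(0) = 12, h′′(0) = 0, h′′′(0) = -240, h′′′′(0) = 0.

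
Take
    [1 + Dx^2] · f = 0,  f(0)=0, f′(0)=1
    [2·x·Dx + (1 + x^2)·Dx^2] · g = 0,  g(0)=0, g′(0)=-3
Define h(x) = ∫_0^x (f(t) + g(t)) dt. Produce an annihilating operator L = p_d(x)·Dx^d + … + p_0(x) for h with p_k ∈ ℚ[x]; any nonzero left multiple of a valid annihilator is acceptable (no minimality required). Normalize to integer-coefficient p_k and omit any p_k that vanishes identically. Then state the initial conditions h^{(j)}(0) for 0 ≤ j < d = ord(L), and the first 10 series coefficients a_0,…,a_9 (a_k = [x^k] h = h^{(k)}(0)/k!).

L = (-22·x + 28·x^3 + 2·x^5)·Dx^2 + (-1 + 7·x^2 + 9·x^4 + x^6)·Dx^3 + (-22·x + 28·x^3 + 2·x^5)·Dx^4 + (-1 + 7·x^2 + 9·x^4 + x^6)·Dx^5  (order 5).
h: a_k = 0, 0, -1, 0, 5/24, 0, -71/720, 0, 2159/40320, 0, …
ICs: h(0) = 0, h′(0) = 0, h′′(0) = -2, h′′′(0) = 0, h′′′′(0) = 5.

f: a_k = 0, 1, 0, -1/6, 0, 1/120, 0, -1/5040, 0, 1/362880, …
g: a_k = 0, -3, 0, 1, 0, -3/5, 0, 3/7, 0, -1/3, …
Weyl lclm of L_f,L_g ⇒ L₀ (ord ≤ 4).
Integrate: L := L₀·Dx.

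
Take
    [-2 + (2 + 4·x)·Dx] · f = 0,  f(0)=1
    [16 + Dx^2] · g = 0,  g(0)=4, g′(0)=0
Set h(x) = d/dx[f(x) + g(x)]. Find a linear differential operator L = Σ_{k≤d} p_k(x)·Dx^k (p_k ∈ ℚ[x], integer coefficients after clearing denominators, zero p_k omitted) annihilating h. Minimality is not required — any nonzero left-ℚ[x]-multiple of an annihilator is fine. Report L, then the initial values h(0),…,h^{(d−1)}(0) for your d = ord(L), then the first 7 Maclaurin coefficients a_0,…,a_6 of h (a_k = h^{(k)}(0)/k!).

f: a_k = 1, 1, -1/2, 1/2, -5/8, 7/8, -21/16, …
g: a_k = 4, 0, -32, 0, 128/3, 0, -1024/45, …
f+g: L₀ = lclm(L_f,L_g), ord ≤ 1+2.
Differentiate: ansatz ord ≤ ord L₀ ⇒ L.
L = (-496 - 1024·x - 1024·x^2) + (-304 - 1632·x - 3072·x^2 - 2048·x^3)·Dx + (-31 - 64·x - 64·x^2)·Dx^2 + (-19 - 102·x - 192·x^2 - 128·x^3)·Dx^3  (order 3).
h: a_k = 1, -65, 3/2, 1009/6, 35/8, -17329/120, 231/16, …
ICs: h(0) = 1, h′(0) = -65, h′′(0) = 3.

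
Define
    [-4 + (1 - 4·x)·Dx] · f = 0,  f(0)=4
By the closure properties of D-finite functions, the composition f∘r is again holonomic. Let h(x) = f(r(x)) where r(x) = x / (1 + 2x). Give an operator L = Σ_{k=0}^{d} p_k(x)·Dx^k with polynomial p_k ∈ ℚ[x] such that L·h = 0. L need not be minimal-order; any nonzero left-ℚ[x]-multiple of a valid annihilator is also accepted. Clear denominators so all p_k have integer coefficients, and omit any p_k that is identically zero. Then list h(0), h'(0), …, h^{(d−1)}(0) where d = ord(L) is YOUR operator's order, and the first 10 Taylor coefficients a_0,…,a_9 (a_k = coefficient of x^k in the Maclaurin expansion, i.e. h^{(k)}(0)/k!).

L = 4 + (-1 + 4·x^2)·Dx  (order 1).
h: a_k = 4, 16, 32, 64, 128, 256, 512, 1024, 2048, 4096, …
ICs: h(0) = 4.

f: a_k = 4, 16, 64, 256, 1024, 4096, 16384, 65536, 262144, 1048576, …
Substitute x→r, Dx→(1/r')Dx; clear ⇒ L₀.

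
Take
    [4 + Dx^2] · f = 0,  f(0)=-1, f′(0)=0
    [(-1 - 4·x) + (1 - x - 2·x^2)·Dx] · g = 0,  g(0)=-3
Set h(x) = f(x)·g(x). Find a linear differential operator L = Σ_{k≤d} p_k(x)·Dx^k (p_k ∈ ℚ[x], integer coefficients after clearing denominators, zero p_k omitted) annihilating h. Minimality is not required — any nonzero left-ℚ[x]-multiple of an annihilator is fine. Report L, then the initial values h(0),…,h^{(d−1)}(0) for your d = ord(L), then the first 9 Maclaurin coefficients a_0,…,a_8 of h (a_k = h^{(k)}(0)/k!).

L = (4·x + 8·x^2) + (2 + 8·x)·Dx + (-1 + x + 2·x^2)·Dx^2  (order 2).
h: a_k = 3, 3, 3, 9, 17, 35, 1031/15, 2081/15, 29003/105, …
ICs: h(0) = 3, h′(0) = 3.

f: a_k = -1, 0, 2, 0, -2/3, 0, 4/45, 0, -2/315, …
g: a_k = -3, -3, -9, -15, -33, -63, -129, -255, -513, …
Sym-product of L_f,L_g gives L₀ (≤ ord 2).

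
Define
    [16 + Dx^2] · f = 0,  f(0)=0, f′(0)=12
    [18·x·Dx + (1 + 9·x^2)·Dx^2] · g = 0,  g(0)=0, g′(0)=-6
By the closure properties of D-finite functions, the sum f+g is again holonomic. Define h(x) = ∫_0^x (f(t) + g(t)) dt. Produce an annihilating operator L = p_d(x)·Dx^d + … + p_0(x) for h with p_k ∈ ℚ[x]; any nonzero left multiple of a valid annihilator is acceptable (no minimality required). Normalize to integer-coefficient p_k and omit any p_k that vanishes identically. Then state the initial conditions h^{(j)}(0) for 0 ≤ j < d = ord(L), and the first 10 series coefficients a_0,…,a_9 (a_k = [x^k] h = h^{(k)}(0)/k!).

f: a_k = 0, 12, 0, -32, 0, 128/5, 0, -1024/105, 0, 2048/945, …
g: a_k = 0, -6, 0, 18, 0, -486/5, 0, 4374/7, 0, -4374, …
h₀=f+g: left-lcm gives L₀, ord ≤ 4.
h=∫₀ˣh₀: take L = L₀·Dx.
L = (-13248·x + 181440·x^3 + 186624·x^5)·Dx^2 + (-16 + 6048·x^2 + 66096·x^4 + 93312·x^6)·Dx^3 + (-828·x + 11340·x^3 + 11664·x^5)·Dx^4 + (-1 + 378·x^2 + 4131·x^4 + 5832·x^6)·Dx^5  (order 5).
h: a_k = 0, 0, 3, 0, -7/2, 0, -179/15, 0, 32293/420, 0, …
ICs: h(0) = 0, h′(0) = 0, h′′(0) = 6, h′′′(0) = 0, h′′′′(0) = -84.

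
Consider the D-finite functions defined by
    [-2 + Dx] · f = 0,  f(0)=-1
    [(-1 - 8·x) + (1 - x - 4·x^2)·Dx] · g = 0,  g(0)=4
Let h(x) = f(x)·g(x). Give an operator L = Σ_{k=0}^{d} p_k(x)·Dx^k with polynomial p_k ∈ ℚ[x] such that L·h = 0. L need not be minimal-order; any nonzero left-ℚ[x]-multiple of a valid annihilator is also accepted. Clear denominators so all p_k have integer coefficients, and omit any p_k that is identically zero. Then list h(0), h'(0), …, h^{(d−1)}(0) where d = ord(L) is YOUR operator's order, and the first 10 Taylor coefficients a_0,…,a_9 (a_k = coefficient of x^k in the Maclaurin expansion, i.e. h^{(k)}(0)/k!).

L = (3 + 6·x - 8·x^2) + (-1 + x + 4·x^2)·Dx  (order 1).
h: a_k = -4, -12, -36, -268/3, -236, -2972/5, -69244/45, -137076/35, -1057508/105, -72965356/2835, …
ICs: h(0) = -4.

f: a_k = -1, -2, -2, -4/3, -2/3, -4/15, -4/45, -8/315, -2/315, -4/2835, …
g: a_k = 4, 4, 20, 36, 116, 260, 724, 1764, 4660, 11716, …
Sym-product of L_f,L_g gives L₀ (≤ ord 1).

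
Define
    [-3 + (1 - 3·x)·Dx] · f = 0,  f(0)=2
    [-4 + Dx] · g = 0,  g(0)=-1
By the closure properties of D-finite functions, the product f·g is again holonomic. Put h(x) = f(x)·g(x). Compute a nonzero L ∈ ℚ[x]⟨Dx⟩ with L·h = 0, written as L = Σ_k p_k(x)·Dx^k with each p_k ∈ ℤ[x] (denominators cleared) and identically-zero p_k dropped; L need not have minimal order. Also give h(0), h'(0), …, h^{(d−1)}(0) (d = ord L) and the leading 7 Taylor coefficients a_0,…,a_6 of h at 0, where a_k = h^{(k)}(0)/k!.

f: a_k = 2, 6, 18, 54, 162, 486, 1458, …
g: a_k = -1, -4, -8, -32/3, -32/3, -128/15, -256/45, …
Sym-product of L_f,L_g gives L₀ (≤ ord 1).
L = (7 - 12·x) + (-1 + 3·x)·Dx  (order 1).
h: a_k = -2, -14, -58, -586/3, -1822/3, -27586/15, -248786/45, …
ICs: h(0) = -2.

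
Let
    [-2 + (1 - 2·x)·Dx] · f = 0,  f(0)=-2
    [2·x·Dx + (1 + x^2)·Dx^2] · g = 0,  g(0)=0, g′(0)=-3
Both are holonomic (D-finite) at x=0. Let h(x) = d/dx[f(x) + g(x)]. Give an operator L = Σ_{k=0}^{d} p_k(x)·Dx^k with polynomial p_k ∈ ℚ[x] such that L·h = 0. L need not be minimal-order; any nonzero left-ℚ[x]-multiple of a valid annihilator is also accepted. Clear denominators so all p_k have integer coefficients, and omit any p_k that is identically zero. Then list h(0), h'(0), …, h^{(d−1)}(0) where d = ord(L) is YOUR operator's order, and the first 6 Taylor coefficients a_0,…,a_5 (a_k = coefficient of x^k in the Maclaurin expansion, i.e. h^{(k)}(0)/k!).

L = (-4 + 32·x + 12·x^2) + (13 - 4·x + 25·x^2 + 12·x^3)·Dx + (-2 + 3·x + 3·x^3 + 2·x^4)·Dx^2  (order 2).
h: a_k = -7, -16, -45, -128, -323, -768, …
ICs: h(0) = -7, h′(0) = -16.

f: a_k = -2, -4, -8, -16, -32, -64, …
g: a_k = 0, -3, 0, 1, 0, -3/5, …
Sum ⇒ L₀ = lclm(L_f,L_g) in ℚ(x)⟨Dx⟩.
h=h₀': d/dx-closure on L₀ ⇒ L.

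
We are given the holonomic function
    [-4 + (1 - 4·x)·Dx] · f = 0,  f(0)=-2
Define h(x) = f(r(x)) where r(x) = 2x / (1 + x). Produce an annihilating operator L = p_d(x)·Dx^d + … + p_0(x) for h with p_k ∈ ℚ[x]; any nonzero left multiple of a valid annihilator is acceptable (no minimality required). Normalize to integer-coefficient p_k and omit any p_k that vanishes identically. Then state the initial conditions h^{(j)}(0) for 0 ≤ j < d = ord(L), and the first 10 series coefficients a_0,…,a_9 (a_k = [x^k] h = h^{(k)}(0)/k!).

L = 8 + (-1 + 6·x + 7·x^2)·Dx  (order 1).
h: a_k = -2, -16, -112, -784, -5488, -38416, -268912, -1882384, -13176688, -92236816, …
ICs: h(0) = -2.

f: a_k = -2, -8, -32, -128, -512, -2048, -8192, -32768, -131072, -524288, …
L₀ from L_f via x↦r, Dx↦r'^{-1}Dx.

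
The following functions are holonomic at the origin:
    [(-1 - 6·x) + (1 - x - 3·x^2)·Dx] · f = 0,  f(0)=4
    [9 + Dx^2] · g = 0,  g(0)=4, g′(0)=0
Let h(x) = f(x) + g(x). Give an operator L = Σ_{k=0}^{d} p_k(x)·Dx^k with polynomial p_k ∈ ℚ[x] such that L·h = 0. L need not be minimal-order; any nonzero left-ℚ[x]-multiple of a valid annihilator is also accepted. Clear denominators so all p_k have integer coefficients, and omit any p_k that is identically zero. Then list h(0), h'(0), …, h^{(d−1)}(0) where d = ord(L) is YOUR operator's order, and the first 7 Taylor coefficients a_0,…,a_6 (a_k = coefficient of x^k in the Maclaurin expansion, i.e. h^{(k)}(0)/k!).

f: a_k = 4, 4, 16, 28, 76, 160, 388, …
g: a_k = 4, 0, -18, 0, 27/2, 0, -81/20, …
h₀=f+g: left-lcm gives L₀, ord ≤ 3.
L = (459 + 2916·x + 1539·x^2 + 3888·x^3 + 3645·x^4 + 4374·x^5) + (-153 + 153·x + 378·x^2 - 405·x^3 + 2187·x^5 + 2187·x^6)·Dx + (51 + 324·x + 171·x^2 + 432·x^3 + 405·x^4 + 486·x^5)·Dx^2 + (-17 + 17·x + 42·x^2 - 45·x^3 + 243·x^5 + 243·x^6)·Dx^3  (order 3).
h: a_k = 8, 4, -2, 28, 179/2, 160, 7679/20, …
ICs: h(0) = 8, h′(0) = 4, h′′(0) = -4.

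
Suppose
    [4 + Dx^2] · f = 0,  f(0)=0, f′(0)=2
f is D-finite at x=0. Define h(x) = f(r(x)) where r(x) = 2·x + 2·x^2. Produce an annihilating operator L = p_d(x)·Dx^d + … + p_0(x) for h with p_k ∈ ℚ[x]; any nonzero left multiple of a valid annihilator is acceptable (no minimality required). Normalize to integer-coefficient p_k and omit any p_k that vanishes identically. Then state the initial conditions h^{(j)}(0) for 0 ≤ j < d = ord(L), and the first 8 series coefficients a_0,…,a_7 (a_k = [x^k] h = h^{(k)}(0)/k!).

L = (16 + 96·x + 192·x^2 + 128·x^3) - 2·Dx + (1 + 2·x)·Dx^2  (order 2).
h: a_k = 0, 4, 4, -32/3, -32, -352/15, 32, 25856/315, …
ICs: h(0) = 0, h′(0) = 4.

f: a_k = 0, 2, 0, -4/3, 0, 4/15, 0, -8/315, …
h₀=f(r): pull back L_f along r ⇒ L₀.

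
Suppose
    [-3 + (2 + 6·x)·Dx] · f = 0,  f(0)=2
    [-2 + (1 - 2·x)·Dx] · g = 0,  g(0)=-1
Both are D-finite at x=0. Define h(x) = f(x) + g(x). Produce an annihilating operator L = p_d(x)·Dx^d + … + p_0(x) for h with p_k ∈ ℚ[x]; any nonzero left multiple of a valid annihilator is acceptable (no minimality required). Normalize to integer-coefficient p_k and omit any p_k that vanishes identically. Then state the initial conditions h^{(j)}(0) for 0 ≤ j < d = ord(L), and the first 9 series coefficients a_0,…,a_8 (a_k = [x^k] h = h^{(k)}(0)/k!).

L = (66 + 108·x) + (-41 - 156·x - 324·x^2)·Dx + (2 + 38·x + 24·x^2 - 216·x^3)·Dx^2  (order 2).
h: a_k = 1, 1, -25/4, -37/8, -1429/64, -2395/128, -48077/512, -58901/1024, -7008973/16384, …
ICs: h(0) = 1, h′(0) = 1.

f: a_k = 2, 3, -9/4, 27/8, -405/64, 1701/128, -15309/512, 72171/1024, -2814669/16384, …
g: a_k = -1, -2, -4, -8, -16, -32, -64, -128, -256, …
f+g: L₀ = lclm(L_f,L_g), ord ≤ 1+1.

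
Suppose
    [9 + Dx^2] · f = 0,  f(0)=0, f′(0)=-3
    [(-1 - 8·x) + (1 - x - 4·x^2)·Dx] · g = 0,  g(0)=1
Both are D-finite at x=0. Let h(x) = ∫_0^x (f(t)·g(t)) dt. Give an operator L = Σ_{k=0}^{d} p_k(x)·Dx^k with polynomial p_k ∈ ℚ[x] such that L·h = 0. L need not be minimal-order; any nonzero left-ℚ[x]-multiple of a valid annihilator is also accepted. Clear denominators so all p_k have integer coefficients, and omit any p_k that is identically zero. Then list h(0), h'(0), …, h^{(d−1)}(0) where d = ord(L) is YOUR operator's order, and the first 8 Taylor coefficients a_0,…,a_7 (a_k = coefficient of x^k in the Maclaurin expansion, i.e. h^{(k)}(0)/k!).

L = (-1 + 9·x + 36·x^2)·Dx + (2 + 16·x)·Dx^2 + (-1 + x + 4·x^2)·Dx^3  (order 3).
h: a_k = 0, 0, -3/2, -1, -21/8, -9/2, -887/80, -6261/280, …
ICs: h(0) = 0, h′(0) = 0, h′′(0) = -3.

f: a_k = 0, -3, 0, 9/2, 0, -81/40, 0, 243/560, …
g: a_k = 1, 1, 5, 9, 29, 65, 181, 441, …
h₀=f·g: eliminate ⇒ L₀, order ≤ 2·1.
h=∫h₀ ⇒ L = L₀·Dx.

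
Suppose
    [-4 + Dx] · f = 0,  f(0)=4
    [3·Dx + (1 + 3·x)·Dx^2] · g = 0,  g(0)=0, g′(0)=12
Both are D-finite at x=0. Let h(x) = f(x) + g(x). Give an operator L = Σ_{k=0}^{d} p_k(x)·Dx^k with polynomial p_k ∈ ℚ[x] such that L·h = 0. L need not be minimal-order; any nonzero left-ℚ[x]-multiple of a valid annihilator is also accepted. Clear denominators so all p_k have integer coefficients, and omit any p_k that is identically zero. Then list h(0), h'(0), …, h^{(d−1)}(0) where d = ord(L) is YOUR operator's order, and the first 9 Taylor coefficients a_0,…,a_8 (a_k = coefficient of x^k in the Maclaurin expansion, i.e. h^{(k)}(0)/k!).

L = (-120 - 144·x)·Dx + (2 - 96·x - 144·x^2)·Dx^2 + (7 + 33·x + 36·x^2)·Dx^3  (order 3).
h: a_k = 4, 28, 14, 236/3, -115/3, 3428/15, -20846/45, 397756/315, -2062619/630, …
ICs: h(0) = 4, h′(0) = 28, h′′(0) = 28.

f: a_k = 4, 16, 32, 128/3, 128/3, 512/15, 1024/45, 4096/315, 2048/315, …
g: a_k = 0, 12, -18, 36, -81, 972/5, -486, 8748/7, -6561/2, …
f+g: L₀ = lclm(L_f,L_g), ord ≤ 1+2.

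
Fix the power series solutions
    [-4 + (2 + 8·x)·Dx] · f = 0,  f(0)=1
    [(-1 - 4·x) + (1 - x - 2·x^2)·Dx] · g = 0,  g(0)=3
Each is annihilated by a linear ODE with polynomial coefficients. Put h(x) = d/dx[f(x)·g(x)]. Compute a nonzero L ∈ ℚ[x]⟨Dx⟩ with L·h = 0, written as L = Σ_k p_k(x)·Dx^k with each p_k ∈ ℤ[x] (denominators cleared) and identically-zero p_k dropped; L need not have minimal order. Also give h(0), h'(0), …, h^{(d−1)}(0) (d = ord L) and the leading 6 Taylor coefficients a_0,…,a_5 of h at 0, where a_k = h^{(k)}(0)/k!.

L = (2 + 32·x + 84·x^2 + 80·x^3 + 80·x^4) + (-1 - 5·x - 4·x^2 + 8·x^3 + 40·x^4 + 32·x^5)·Dx  (order 1).
h: a_k = 9, 18, 117, 108, 945, -54, …
ICs: h(0) = 9.

f: a_k = 1, 2, -2, 4, -10, 28, …
g: a_k = 3, 3, 9, 15, 33, 63, …
f·g: L₀ = L_f ⊗_s L_g, ord ≤ 1·1.
h₀' ⇒ L via d/dx closure of L₀.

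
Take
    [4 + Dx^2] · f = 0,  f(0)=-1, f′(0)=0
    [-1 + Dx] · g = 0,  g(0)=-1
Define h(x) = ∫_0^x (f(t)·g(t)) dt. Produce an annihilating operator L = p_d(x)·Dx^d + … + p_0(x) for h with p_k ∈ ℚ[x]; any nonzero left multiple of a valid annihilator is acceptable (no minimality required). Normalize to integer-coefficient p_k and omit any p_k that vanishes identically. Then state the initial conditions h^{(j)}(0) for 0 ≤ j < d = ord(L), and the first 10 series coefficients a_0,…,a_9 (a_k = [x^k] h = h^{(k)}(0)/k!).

f: a_k = -1, 0, 2, 0, -2/3, 0, 4/45, 0, -2/315, 0, …
g: a_k = -1, -1, -1/2, -1/6, -1/24, -1/120, -1/720, -1/5040, -1/40320, -1/362880, …
h₀=f·g: eliminate ⇒ L₀, order ≤ 2·1.
Integrate: L := L₀·Dx.
L = 5·Dx - 2·Dx^2 + Dx^3  (order 3).
h: a_k = 0, 1, 1/2, -1/2, -11/24, -7/120, 41/720, 13/560, 29/40320, -527/362880, …
ICs: h(0) = 0, h′(0) = 1, h′′(0) = 1.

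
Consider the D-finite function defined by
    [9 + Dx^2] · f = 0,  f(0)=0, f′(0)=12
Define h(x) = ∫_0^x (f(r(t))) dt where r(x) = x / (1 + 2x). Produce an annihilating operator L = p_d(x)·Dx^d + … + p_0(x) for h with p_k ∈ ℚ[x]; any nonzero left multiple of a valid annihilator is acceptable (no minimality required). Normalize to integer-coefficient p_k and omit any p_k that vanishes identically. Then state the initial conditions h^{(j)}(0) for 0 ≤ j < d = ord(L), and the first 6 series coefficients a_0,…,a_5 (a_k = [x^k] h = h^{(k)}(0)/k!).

f: a_k = 0, 12, 0, -18, 0, 81/10, …
Substitute x→r, Dx→(1/r')Dx; clear ⇒ L₀.
Integrate: L := L₀·Dx.
L = 9·Dx + (4 + 24·x + 48·x^2 + 32·x^3)·Dx^2 + (1 + 8·x + 24·x^2 + 32·x^3 + 16·x^4)·Dx^3  (order 3).
h: a_k = 0, 0, 6, -8, 15/2, 12/5, …
ICs: h(0) = 0, h′(0) = 0, h′′(0) = 12.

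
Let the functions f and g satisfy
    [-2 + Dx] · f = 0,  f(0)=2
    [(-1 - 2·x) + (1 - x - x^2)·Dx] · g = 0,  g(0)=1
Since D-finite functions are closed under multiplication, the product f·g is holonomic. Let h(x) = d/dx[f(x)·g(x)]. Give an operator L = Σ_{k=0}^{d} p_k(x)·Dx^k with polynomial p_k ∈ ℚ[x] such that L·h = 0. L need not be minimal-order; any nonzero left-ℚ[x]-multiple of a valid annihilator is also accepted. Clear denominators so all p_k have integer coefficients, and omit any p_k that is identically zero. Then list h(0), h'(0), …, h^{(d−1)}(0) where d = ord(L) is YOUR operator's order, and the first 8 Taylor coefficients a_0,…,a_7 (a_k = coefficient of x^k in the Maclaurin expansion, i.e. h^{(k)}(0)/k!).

f: a_k = 2, 4, 4, 8/3, 4/3, 8/15, 8/45, 16/315, …
g: a_k = 1, 1, 2, 3, 5, 8, 13, 21, …
h₀=f·g: eliminate ⇒ L₀, order ≤ 1·1.
Derive L from L₀ (diff closure).
L = (12 + 2·x - 10·x^2 + 4·x^4) + (-3 + 3·x + 5·x^2 - 2·x^3 - 2·x^4)·Dx  (order 1).
h: a_k = 6, 24, 62, 136, 276, 8044/15, 5062/5, 196576/105, …
ICs: h(0) = 6.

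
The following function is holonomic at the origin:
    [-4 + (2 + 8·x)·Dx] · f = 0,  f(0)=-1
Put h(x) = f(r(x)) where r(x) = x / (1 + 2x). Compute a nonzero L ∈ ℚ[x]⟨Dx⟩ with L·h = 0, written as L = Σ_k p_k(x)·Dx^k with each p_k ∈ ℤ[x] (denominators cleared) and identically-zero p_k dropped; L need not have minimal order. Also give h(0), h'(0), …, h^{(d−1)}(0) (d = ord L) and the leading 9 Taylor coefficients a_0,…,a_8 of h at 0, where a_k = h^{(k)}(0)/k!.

f: a_k = -1, -2, 2, -4, 10, -28, 84, -264, 858, …
L₀ from L_f via x↦r, Dx↦r'^{-1}Dx.
L = -2 + (1 + 8·x + 12·x^2)·Dx  (order 1).
h: a_k = -1, -2, 6, -20, 74, -300, 1308, -6024, 28890, …
ICs: h(0) = -1.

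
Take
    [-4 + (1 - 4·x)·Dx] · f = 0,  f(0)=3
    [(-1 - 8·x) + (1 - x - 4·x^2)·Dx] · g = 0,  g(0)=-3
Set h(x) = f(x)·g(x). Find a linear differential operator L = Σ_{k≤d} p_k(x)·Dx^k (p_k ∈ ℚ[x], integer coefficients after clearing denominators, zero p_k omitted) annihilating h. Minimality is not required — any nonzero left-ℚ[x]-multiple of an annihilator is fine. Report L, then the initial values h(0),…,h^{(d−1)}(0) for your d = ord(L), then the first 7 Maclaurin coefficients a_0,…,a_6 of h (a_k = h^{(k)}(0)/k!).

f: a_k = 3, 12, 48, 192, 768, 3072, 12288, …
g: a_k = -3, -3, -15, -27, -87, -195, -543, …
L₀ := L_f ⊗_s L_g (sym. prod.), ord ≤ 1.
L = (-5 + 48·x^2) + (1 - 5·x + 16·x^3)·Dx  (order 1).
h: a_k = -9, -45, -225, -981, -4185, -17325, -70929, …
ICs: h(0) = -9.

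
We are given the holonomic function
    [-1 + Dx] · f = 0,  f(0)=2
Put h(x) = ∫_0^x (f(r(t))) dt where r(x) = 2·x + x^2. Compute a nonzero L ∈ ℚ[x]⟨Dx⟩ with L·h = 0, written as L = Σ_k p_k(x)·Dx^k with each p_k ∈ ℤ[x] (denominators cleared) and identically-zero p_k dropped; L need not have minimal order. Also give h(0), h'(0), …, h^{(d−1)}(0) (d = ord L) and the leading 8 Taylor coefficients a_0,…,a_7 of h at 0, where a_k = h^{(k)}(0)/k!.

L = (-2 - 2·x)·Dx + Dx^2  (order 2).
h: a_k = 0, 2, 2, 2, 5/3, 19/15, 13/15, 173/315, …
ICs: h(0) = 0, h′(0) = 2.

f: a_k = 2, 2, 1, 1/3, 1/12, 1/60, 1/360, 1/2520, …
Substitute x→r, Dx→(1/r')Dx; clear ⇒ L₀.
h=∫h₀ ⇒ L = L₀·Dx.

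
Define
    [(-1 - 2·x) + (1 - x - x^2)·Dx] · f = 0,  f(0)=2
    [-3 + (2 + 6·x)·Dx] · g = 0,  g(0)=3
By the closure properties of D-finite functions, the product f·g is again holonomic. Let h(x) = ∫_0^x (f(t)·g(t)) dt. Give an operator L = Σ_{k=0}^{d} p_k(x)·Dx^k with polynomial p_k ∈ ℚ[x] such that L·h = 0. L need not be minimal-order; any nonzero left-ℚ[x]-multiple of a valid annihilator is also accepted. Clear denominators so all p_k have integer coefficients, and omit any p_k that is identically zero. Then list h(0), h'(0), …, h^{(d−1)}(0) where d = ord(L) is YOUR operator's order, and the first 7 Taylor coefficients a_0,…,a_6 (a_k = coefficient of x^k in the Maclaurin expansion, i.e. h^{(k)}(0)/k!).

f: a_k = 2, 2, 4, 6, 10, 16, 26, …
g: a_k = 3, 9/2, -27/8, 81/16, -1215/128, 5103/256, -45927/1024, …
f·g: L₀ = L_f ⊗_s L_g, ord ≤ 1·1.
h=∫h₀ ⇒ L = L₀·Dx.
L = (5 + 7·x + 9·x^2)·Dx + (-2 - 4·x + 8·x^2 + 6·x^3)·Dx^2  (order 2).
h: a_k = 0, 6, 15/2, 19/4, 315/32, 2217/320, 4859/256, …
ICs: h(0) = 0, h′(0) = 6.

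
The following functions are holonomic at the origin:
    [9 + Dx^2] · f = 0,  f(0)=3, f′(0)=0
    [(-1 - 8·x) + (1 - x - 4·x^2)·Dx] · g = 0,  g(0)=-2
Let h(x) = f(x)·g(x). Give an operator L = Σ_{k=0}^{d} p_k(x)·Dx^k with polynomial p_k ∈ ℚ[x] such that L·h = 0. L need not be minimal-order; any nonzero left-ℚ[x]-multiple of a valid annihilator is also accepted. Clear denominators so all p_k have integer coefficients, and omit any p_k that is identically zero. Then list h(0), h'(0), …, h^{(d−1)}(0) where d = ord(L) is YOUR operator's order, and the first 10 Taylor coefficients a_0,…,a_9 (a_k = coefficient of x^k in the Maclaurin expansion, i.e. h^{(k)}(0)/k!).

L = (-1 + 9·x + 36·x^2) + (2 + 16·x)·Dx + (-1 + x + 4·x^2)·Dx^2  (order 2).
h: a_k = -6, -6, -3, -27, -237/4, -669/4, -15927/40, -42687/40, -5960307/2240, -3104439/448, …
ICs: h(0) = -6, h′(0) = -6.

f: a_k = 3, 0, -27/2, 0, 81/8, 0, -243/80, 0, 2187/4480, 0, …
g: a_k = -2, -2, -10, -18, -58, -130, -362, -882, -2330, -5858, …
f·g: L₀ = L_f ⊗_s L_g, ord ≤ 2·1.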